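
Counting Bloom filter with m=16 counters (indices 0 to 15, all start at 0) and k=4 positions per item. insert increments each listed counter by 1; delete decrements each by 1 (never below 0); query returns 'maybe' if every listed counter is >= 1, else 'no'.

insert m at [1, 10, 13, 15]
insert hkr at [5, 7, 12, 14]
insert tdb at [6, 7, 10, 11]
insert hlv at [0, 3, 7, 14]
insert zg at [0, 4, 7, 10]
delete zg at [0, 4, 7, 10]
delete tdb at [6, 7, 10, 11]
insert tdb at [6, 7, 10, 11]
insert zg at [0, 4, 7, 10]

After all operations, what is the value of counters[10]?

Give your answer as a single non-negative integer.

Step 1: insert m at [1, 10, 13, 15] -> counters=[0,1,0,0,0,0,0,0,0,0,1,0,0,1,0,1]
Step 2: insert hkr at [5, 7, 12, 14] -> counters=[0,1,0,0,0,1,0,1,0,0,1,0,1,1,1,1]
Step 3: insert tdb at [6, 7, 10, 11] -> counters=[0,1,0,0,0,1,1,2,0,0,2,1,1,1,1,1]
Step 4: insert hlv at [0, 3, 7, 14] -> counters=[1,1,0,1,0,1,1,3,0,0,2,1,1,1,2,1]
Step 5: insert zg at [0, 4, 7, 10] -> counters=[2,1,0,1,1,1,1,4,0,0,3,1,1,1,2,1]
Step 6: delete zg at [0, 4, 7, 10] -> counters=[1,1,0,1,0,1,1,3,0,0,2,1,1,1,2,1]
Step 7: delete tdb at [6, 7, 10, 11] -> counters=[1,1,0,1,0,1,0,2,0,0,1,0,1,1,2,1]
Step 8: insert tdb at [6, 7, 10, 11] -> counters=[1,1,0,1,0,1,1,3,0,0,2,1,1,1,2,1]
Step 9: insert zg at [0, 4, 7, 10] -> counters=[2,1,0,1,1,1,1,4,0,0,3,1,1,1,2,1]
Final counters=[2,1,0,1,1,1,1,4,0,0,3,1,1,1,2,1] -> counters[10]=3

Answer: 3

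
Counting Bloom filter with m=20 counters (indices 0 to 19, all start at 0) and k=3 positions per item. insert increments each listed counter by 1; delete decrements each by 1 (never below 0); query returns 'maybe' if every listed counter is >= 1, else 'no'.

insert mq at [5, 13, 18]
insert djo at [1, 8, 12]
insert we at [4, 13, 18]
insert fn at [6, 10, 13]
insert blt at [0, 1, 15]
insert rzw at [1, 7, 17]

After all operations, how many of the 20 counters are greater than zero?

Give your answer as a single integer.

Answer: 13

Derivation:
Step 1: insert mq at [5, 13, 18] -> counters=[0,0,0,0,0,1,0,0,0,0,0,0,0,1,0,0,0,0,1,0]
Step 2: insert djo at [1, 8, 12] -> counters=[0,1,0,0,0,1,0,0,1,0,0,0,1,1,0,0,0,0,1,0]
Step 3: insert we at [4, 13, 18] -> counters=[0,1,0,0,1,1,0,0,1,0,0,0,1,2,0,0,0,0,2,0]
Step 4: insert fn at [6, 10, 13] -> counters=[0,1,0,0,1,1,1,0,1,0,1,0,1,3,0,0,0,0,2,0]
Step 5: insert blt at [0, 1, 15] -> counters=[1,2,0,0,1,1,1,0,1,0,1,0,1,3,0,1,0,0,2,0]
Step 6: insert rzw at [1, 7, 17] -> counters=[1,3,0,0,1,1,1,1,1,0,1,0,1,3,0,1,0,1,2,0]
Final counters=[1,3,0,0,1,1,1,1,1,0,1,0,1,3,0,1,0,1,2,0] -> 13 nonzero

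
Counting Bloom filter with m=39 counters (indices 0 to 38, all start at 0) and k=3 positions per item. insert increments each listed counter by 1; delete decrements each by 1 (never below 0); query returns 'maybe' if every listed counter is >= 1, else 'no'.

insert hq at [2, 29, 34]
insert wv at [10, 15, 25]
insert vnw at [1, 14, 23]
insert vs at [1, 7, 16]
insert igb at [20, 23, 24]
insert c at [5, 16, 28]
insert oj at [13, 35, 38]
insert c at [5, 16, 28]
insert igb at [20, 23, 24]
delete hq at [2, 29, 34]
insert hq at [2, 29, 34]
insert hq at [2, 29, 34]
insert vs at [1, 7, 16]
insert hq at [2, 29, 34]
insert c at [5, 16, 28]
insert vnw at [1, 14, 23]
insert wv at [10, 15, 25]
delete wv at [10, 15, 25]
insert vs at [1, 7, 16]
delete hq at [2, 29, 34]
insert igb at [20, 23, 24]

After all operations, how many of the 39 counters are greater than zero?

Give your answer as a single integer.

Answer: 18

Derivation:
Step 1: insert hq at [2, 29, 34] -> counters=[0,0,1,0,0,0,0,0,0,0,0,0,0,0,0,0,0,0,0,0,0,0,0,0,0,0,0,0,0,1,0,0,0,0,1,0,0,0,0]
Step 2: insert wv at [10, 15, 25] -> counters=[0,0,1,0,0,0,0,0,0,0,1,0,0,0,0,1,0,0,0,0,0,0,0,0,0,1,0,0,0,1,0,0,0,0,1,0,0,0,0]
Step 3: insert vnw at [1, 14, 23] -> counters=[0,1,1,0,0,0,0,0,0,0,1,0,0,0,1,1,0,0,0,0,0,0,0,1,0,1,0,0,0,1,0,0,0,0,1,0,0,0,0]
Step 4: insert vs at [1, 7, 16] -> counters=[0,2,1,0,0,0,0,1,0,0,1,0,0,0,1,1,1,0,0,0,0,0,0,1,0,1,0,0,0,1,0,0,0,0,1,0,0,0,0]
Step 5: insert igb at [20, 23, 24] -> counters=[0,2,1,0,0,0,0,1,0,0,1,0,0,0,1,1,1,0,0,0,1,0,0,2,1,1,0,0,0,1,0,0,0,0,1,0,0,0,0]
Step 6: insert c at [5, 16, 28] -> counters=[0,2,1,0,0,1,0,1,0,0,1,0,0,0,1,1,2,0,0,0,1,0,0,2,1,1,0,0,1,1,0,0,0,0,1,0,0,0,0]
Step 7: insert oj at [13, 35, 38] -> counters=[0,2,1,0,0,1,0,1,0,0,1,0,0,1,1,1,2,0,0,0,1,0,0,2,1,1,0,0,1,1,0,0,0,0,1,1,0,0,1]
Step 8: insert c at [5, 16, 28] -> counters=[0,2,1,0,0,2,0,1,0,0,1,0,0,1,1,1,3,0,0,0,1,0,0,2,1,1,0,0,2,1,0,0,0,0,1,1,0,0,1]
Step 9: insert igb at [20, 23, 24] -> counters=[0,2,1,0,0,2,0,1,0,0,1,0,0,1,1,1,3,0,0,0,2,0,0,3,2,1,0,0,2,1,0,0,0,0,1,1,0,0,1]
Step 10: delete hq at [2, 29, 34] -> counters=[0,2,0,0,0,2,0,1,0,0,1,0,0,1,1,1,3,0,0,0,2,0,0,3,2,1,0,0,2,0,0,0,0,0,0,1,0,0,1]
Step 11: insert hq at [2, 29, 34] -> counters=[0,2,1,0,0,2,0,1,0,0,1,0,0,1,1,1,3,0,0,0,2,0,0,3,2,1,0,0,2,1,0,0,0,0,1,1,0,0,1]
Step 12: insert hq at [2, 29, 34] -> counters=[0,2,2,0,0,2,0,1,0,0,1,0,0,1,1,1,3,0,0,0,2,0,0,3,2,1,0,0,2,2,0,0,0,0,2,1,0,0,1]
Step 13: insert vs at [1, 7, 16] -> counters=[0,3,2,0,0,2,0,2,0,0,1,0,0,1,1,1,4,0,0,0,2,0,0,3,2,1,0,0,2,2,0,0,0,0,2,1,0,0,1]
Step 14: insert hq at [2, 29, 34] -> counters=[0,3,3,0,0,2,0,2,0,0,1,0,0,1,1,1,4,0,0,0,2,0,0,3,2,1,0,0,2,3,0,0,0,0,3,1,0,0,1]
Step 15: insert c at [5, 16, 28] -> counters=[0,3,3,0,0,3,0,2,0,0,1,0,0,1,1,1,5,0,0,0,2,0,0,3,2,1,0,0,3,3,0,0,0,0,3,1,0,0,1]
Step 16: insert vnw at [1, 14, 23] -> counters=[0,4,3,0,0,3,0,2,0,0,1,0,0,1,2,1,5,0,0,0,2,0,0,4,2,1,0,0,3,3,0,0,0,0,3,1,0,0,1]
Step 17: insert wv at [10, 15, 25] -> counters=[0,4,3,0,0,3,0,2,0,0,2,0,0,1,2,2,5,0,0,0,2,0,0,4,2,2,0,0,3,3,0,0,0,0,3,1,0,0,1]
Step 18: delete wv at [10, 15, 25] -> counters=[0,4,3,0,0,3,0,2,0,0,1,0,0,1,2,1,5,0,0,0,2,0,0,4,2,1,0,0,3,3,0,0,0,0,3,1,0,0,1]
Step 19: insert vs at [1, 7, 16] -> counters=[0,5,3,0,0,3,0,3,0,0,1,0,0,1,2,1,6,0,0,0,2,0,0,4,2,1,0,0,3,3,0,0,0,0,3,1,0,0,1]
Step 20: delete hq at [2, 29, 34] -> counters=[0,5,2,0,0,3,0,3,0,0,1,0,0,1,2,1,6,0,0,0,2,0,0,4,2,1,0,0,3,2,0,0,0,0,2,1,0,0,1]
Step 21: insert igb at [20, 23, 24] -> counters=[0,5,2,0,0,3,0,3,0,0,1,0,0,1,2,1,6,0,0,0,3,0,0,5,3,1,0,0,3,2,0,0,0,0,2,1,0,0,1]
Final counters=[0,5,2,0,0,3,0,3,0,0,1,0,0,1,2,1,6,0,0,0,3,0,0,5,3,1,0,0,3,2,0,0,0,0,2,1,0,0,1] -> 18 nonzero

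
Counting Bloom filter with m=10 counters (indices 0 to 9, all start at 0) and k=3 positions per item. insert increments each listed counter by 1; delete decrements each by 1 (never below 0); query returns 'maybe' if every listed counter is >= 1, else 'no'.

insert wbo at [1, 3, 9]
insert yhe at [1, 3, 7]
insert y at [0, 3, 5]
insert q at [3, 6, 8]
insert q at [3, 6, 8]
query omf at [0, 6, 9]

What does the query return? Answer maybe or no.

Answer: maybe

Derivation:
Step 1: insert wbo at [1, 3, 9] -> counters=[0,1,0,1,0,0,0,0,0,1]
Step 2: insert yhe at [1, 3, 7] -> counters=[0,2,0,2,0,0,0,1,0,1]
Step 3: insert y at [0, 3, 5] -> counters=[1,2,0,3,0,1,0,1,0,1]
Step 4: insert q at [3, 6, 8] -> counters=[1,2,0,4,0,1,1,1,1,1]
Step 5: insert q at [3, 6, 8] -> counters=[1,2,0,5,0,1,2,1,2,1]
Query omf: check counters[0]=1 counters[6]=2 counters[9]=1 -> maybe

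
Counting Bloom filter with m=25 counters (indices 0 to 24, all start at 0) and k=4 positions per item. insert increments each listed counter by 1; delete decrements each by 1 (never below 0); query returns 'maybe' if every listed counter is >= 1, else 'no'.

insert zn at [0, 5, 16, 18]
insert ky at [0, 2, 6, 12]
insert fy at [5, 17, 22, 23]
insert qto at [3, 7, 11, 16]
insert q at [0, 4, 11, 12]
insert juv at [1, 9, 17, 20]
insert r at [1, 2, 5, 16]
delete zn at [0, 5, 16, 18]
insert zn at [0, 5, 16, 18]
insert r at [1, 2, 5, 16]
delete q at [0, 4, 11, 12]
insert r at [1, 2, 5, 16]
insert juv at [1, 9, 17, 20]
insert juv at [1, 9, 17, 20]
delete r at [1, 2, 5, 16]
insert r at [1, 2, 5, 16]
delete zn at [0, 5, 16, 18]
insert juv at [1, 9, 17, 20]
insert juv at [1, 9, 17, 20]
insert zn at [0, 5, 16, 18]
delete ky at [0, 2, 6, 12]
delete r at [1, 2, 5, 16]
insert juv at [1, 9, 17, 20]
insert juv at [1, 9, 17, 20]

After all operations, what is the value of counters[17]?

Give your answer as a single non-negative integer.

Answer: 8

Derivation:
Step 1: insert zn at [0, 5, 16, 18] -> counters=[1,0,0,0,0,1,0,0,0,0,0,0,0,0,0,0,1,0,1,0,0,0,0,0,0]
Step 2: insert ky at [0, 2, 6, 12] -> counters=[2,0,1,0,0,1,1,0,0,0,0,0,1,0,0,0,1,0,1,0,0,0,0,0,0]
Step 3: insert fy at [5, 17, 22, 23] -> counters=[2,0,1,0,0,2,1,0,0,0,0,0,1,0,0,0,1,1,1,0,0,0,1,1,0]
Step 4: insert qto at [3, 7, 11, 16] -> counters=[2,0,1,1,0,2,1,1,0,0,0,1,1,0,0,0,2,1,1,0,0,0,1,1,0]
Step 5: insert q at [0, 4, 11, 12] -> counters=[3,0,1,1,1,2,1,1,0,0,0,2,2,0,0,0,2,1,1,0,0,0,1,1,0]
Step 6: insert juv at [1, 9, 17, 20] -> counters=[3,1,1,1,1,2,1,1,0,1,0,2,2,0,0,0,2,2,1,0,1,0,1,1,0]
Step 7: insert r at [1, 2, 5, 16] -> counters=[3,2,2,1,1,3,1,1,0,1,0,2,2,0,0,0,3,2,1,0,1,0,1,1,0]
Step 8: delete zn at [0, 5, 16, 18] -> counters=[2,2,2,1,1,2,1,1,0,1,0,2,2,0,0,0,2,2,0,0,1,0,1,1,0]
Step 9: insert zn at [0, 5, 16, 18] -> counters=[3,2,2,1,1,3,1,1,0,1,0,2,2,0,0,0,3,2,1,0,1,0,1,1,0]
Step 10: insert r at [1, 2, 5, 16] -> counters=[3,3,3,1,1,4,1,1,0,1,0,2,2,0,0,0,4,2,1,0,1,0,1,1,0]
Step 11: delete q at [0, 4, 11, 12] -> counters=[2,3,3,1,0,4,1,1,0,1,0,1,1,0,0,0,4,2,1,0,1,0,1,1,0]
Step 12: insert r at [1, 2, 5, 16] -> counters=[2,4,4,1,0,5,1,1,0,1,0,1,1,0,0,0,5,2,1,0,1,0,1,1,0]
Step 13: insert juv at [1, 9, 17, 20] -> counters=[2,5,4,1,0,5,1,1,0,2,0,1,1,0,0,0,5,3,1,0,2,0,1,1,0]
Step 14: insert juv at [1, 9, 17, 20] -> counters=[2,6,4,1,0,5,1,1,0,3,0,1,1,0,0,0,5,4,1,0,3,0,1,1,0]
Step 15: delete r at [1, 2, 5, 16] -> counters=[2,5,3,1,0,4,1,1,0,3,0,1,1,0,0,0,4,4,1,0,3,0,1,1,0]
Step 16: insert r at [1, 2, 5, 16] -> counters=[2,6,4,1,0,5,1,1,0,3,0,1,1,0,0,0,5,4,1,0,3,0,1,1,0]
Step 17: delete zn at [0, 5, 16, 18] -> counters=[1,6,4,1,0,4,1,1,0,3,0,1,1,0,0,0,4,4,0,0,3,0,1,1,0]
Step 18: insert juv at [1, 9, 17, 20] -> counters=[1,7,4,1,0,4,1,1,0,4,0,1,1,0,0,0,4,5,0,0,4,0,1,1,0]
Step 19: insert juv at [1, 9, 17, 20] -> counters=[1,8,4,1,0,4,1,1,0,5,0,1,1,0,0,0,4,6,0,0,5,0,1,1,0]
Step 20: insert zn at [0, 5, 16, 18] -> counters=[2,8,4,1,0,5,1,1,0,5,0,1,1,0,0,0,5,6,1,0,5,0,1,1,0]
Step 21: delete ky at [0, 2, 6, 12] -> counters=[1,8,3,1,0,5,0,1,0,5,0,1,0,0,0,0,5,6,1,0,5,0,1,1,0]
Step 22: delete r at [1, 2, 5, 16] -> counters=[1,7,2,1,0,4,0,1,0,5,0,1,0,0,0,0,4,6,1,0,5,0,1,1,0]
Step 23: insert juv at [1, 9, 17, 20] -> counters=[1,8,2,1,0,4,0,1,0,6,0,1,0,0,0,0,4,7,1,0,6,0,1,1,0]
Step 24: insert juv at [1, 9, 17, 20] -> counters=[1,9,2,1,0,4,0,1,0,7,0,1,0,0,0,0,4,8,1,0,7,0,1,1,0]
Final counters=[1,9,2,1,0,4,0,1,0,7,0,1,0,0,0,0,4,8,1,0,7,0,1,1,0] -> counters[17]=8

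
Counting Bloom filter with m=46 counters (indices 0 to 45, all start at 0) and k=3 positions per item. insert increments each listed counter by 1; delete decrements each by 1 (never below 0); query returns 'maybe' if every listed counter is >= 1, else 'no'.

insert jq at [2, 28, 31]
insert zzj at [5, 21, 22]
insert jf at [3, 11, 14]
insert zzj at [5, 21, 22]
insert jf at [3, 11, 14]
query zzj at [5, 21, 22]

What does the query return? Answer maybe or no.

Step 1: insert jq at [2, 28, 31] -> counters=[0,0,1,0,0,0,0,0,0,0,0,0,0,0,0,0,0,0,0,0,0,0,0,0,0,0,0,0,1,0,0,1,0,0,0,0,0,0,0,0,0,0,0,0,0,0]
Step 2: insert zzj at [5, 21, 22] -> counters=[0,0,1,0,0,1,0,0,0,0,0,0,0,0,0,0,0,0,0,0,0,1,1,0,0,0,0,0,1,0,0,1,0,0,0,0,0,0,0,0,0,0,0,0,0,0]
Step 3: insert jf at [3, 11, 14] -> counters=[0,0,1,1,0,1,0,0,0,0,0,1,0,0,1,0,0,0,0,0,0,1,1,0,0,0,0,0,1,0,0,1,0,0,0,0,0,0,0,0,0,0,0,0,0,0]
Step 4: insert zzj at [5, 21, 22] -> counters=[0,0,1,1,0,2,0,0,0,0,0,1,0,0,1,0,0,0,0,0,0,2,2,0,0,0,0,0,1,0,0,1,0,0,0,0,0,0,0,0,0,0,0,0,0,0]
Step 5: insert jf at [3, 11, 14] -> counters=[0,0,1,2,0,2,0,0,0,0,0,2,0,0,2,0,0,0,0,0,0,2,2,0,0,0,0,0,1,0,0,1,0,0,0,0,0,0,0,0,0,0,0,0,0,0]
Query zzj: check counters[5]=2 counters[21]=2 counters[22]=2 -> maybe

Answer: maybe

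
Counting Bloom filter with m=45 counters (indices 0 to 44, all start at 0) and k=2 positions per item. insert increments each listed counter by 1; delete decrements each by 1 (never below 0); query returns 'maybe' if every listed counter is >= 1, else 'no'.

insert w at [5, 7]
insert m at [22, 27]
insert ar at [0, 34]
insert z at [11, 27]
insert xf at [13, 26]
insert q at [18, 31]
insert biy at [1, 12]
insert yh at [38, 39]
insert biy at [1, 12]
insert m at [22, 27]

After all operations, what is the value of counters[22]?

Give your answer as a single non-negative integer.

Answer: 2

Derivation:
Step 1: insert w at [5, 7] -> counters=[0,0,0,0,0,1,0,1,0,0,0,0,0,0,0,0,0,0,0,0,0,0,0,0,0,0,0,0,0,0,0,0,0,0,0,0,0,0,0,0,0,0,0,0,0]
Step 2: insert m at [22, 27] -> counters=[0,0,0,0,0,1,0,1,0,0,0,0,0,0,0,0,0,0,0,0,0,0,1,0,0,0,0,1,0,0,0,0,0,0,0,0,0,0,0,0,0,0,0,0,0]
Step 3: insert ar at [0, 34] -> counters=[1,0,0,0,0,1,0,1,0,0,0,0,0,0,0,0,0,0,0,0,0,0,1,0,0,0,0,1,0,0,0,0,0,0,1,0,0,0,0,0,0,0,0,0,0]
Step 4: insert z at [11, 27] -> counters=[1,0,0,0,0,1,0,1,0,0,0,1,0,0,0,0,0,0,0,0,0,0,1,0,0,0,0,2,0,0,0,0,0,0,1,0,0,0,0,0,0,0,0,0,0]
Step 5: insert xf at [13, 26] -> counters=[1,0,0,0,0,1,0,1,0,0,0,1,0,1,0,0,0,0,0,0,0,0,1,0,0,0,1,2,0,0,0,0,0,0,1,0,0,0,0,0,0,0,0,0,0]
Step 6: insert q at [18, 31] -> counters=[1,0,0,0,0,1,0,1,0,0,0,1,0,1,0,0,0,0,1,0,0,0,1,0,0,0,1,2,0,0,0,1,0,0,1,0,0,0,0,0,0,0,0,0,0]
Step 7: insert biy at [1, 12] -> counters=[1,1,0,0,0,1,0,1,0,0,0,1,1,1,0,0,0,0,1,0,0,0,1,0,0,0,1,2,0,0,0,1,0,0,1,0,0,0,0,0,0,0,0,0,0]
Step 8: insert yh at [38, 39] -> counters=[1,1,0,0,0,1,0,1,0,0,0,1,1,1,0,0,0,0,1,0,0,0,1,0,0,0,1,2,0,0,0,1,0,0,1,0,0,0,1,1,0,0,0,0,0]
Step 9: insert biy at [1, 12] -> counters=[1,2,0,0,0,1,0,1,0,0,0,1,2,1,0,0,0,0,1,0,0,0,1,0,0,0,1,2,0,0,0,1,0,0,1,0,0,0,1,1,0,0,0,0,0]
Step 10: insert m at [22, 27] -> counters=[1,2,0,0,0,1,0,1,0,0,0,1,2,1,0,0,0,0,1,0,0,0,2,0,0,0,1,3,0,0,0,1,0,0,1,0,0,0,1,1,0,0,0,0,0]
Final counters=[1,2,0,0,0,1,0,1,0,0,0,1,2,1,0,0,0,0,1,0,0,0,2,0,0,0,1,3,0,0,0,1,0,0,1,0,0,0,1,1,0,0,0,0,0] -> counters[22]=2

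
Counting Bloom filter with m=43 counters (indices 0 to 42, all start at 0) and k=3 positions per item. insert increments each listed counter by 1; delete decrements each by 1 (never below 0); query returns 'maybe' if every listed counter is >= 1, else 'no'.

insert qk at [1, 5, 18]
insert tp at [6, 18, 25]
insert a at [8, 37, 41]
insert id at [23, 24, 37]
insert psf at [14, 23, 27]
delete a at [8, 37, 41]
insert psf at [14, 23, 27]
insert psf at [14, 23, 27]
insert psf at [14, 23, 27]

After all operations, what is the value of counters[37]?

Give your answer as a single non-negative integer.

Step 1: insert qk at [1, 5, 18] -> counters=[0,1,0,0,0,1,0,0,0,0,0,0,0,0,0,0,0,0,1,0,0,0,0,0,0,0,0,0,0,0,0,0,0,0,0,0,0,0,0,0,0,0,0]
Step 2: insert tp at [6, 18, 25] -> counters=[0,1,0,0,0,1,1,0,0,0,0,0,0,0,0,0,0,0,2,0,0,0,0,0,0,1,0,0,0,0,0,0,0,0,0,0,0,0,0,0,0,0,0]
Step 3: insert a at [8, 37, 41] -> counters=[0,1,0,0,0,1,1,0,1,0,0,0,0,0,0,0,0,0,2,0,0,0,0,0,0,1,0,0,0,0,0,0,0,0,0,0,0,1,0,0,0,1,0]
Step 4: insert id at [23, 24, 37] -> counters=[0,1,0,0,0,1,1,0,1,0,0,0,0,0,0,0,0,0,2,0,0,0,0,1,1,1,0,0,0,0,0,0,0,0,0,0,0,2,0,0,0,1,0]
Step 5: insert psf at [14, 23, 27] -> counters=[0,1,0,0,0,1,1,0,1,0,0,0,0,0,1,0,0,0,2,0,0,0,0,2,1,1,0,1,0,0,0,0,0,0,0,0,0,2,0,0,0,1,0]
Step 6: delete a at [8, 37, 41] -> counters=[0,1,0,0,0,1,1,0,0,0,0,0,0,0,1,0,0,0,2,0,0,0,0,2,1,1,0,1,0,0,0,0,0,0,0,0,0,1,0,0,0,0,0]
Step 7: insert psf at [14, 23, 27] -> counters=[0,1,0,0,0,1,1,0,0,0,0,0,0,0,2,0,0,0,2,0,0,0,0,3,1,1,0,2,0,0,0,0,0,0,0,0,0,1,0,0,0,0,0]
Step 8: insert psf at [14, 23, 27] -> counters=[0,1,0,0,0,1,1,0,0,0,0,0,0,0,3,0,0,0,2,0,0,0,0,4,1,1,0,3,0,0,0,0,0,0,0,0,0,1,0,0,0,0,0]
Step 9: insert psf at [14, 23, 27] -> counters=[0,1,0,0,0,1,1,0,0,0,0,0,0,0,4,0,0,0,2,0,0,0,0,5,1,1,0,4,0,0,0,0,0,0,0,0,0,1,0,0,0,0,0]
Final counters=[0,1,0,0,0,1,1,0,0,0,0,0,0,0,4,0,0,0,2,0,0,0,0,5,1,1,0,4,0,0,0,0,0,0,0,0,0,1,0,0,0,0,0] -> counters[37]=1

Answer: 1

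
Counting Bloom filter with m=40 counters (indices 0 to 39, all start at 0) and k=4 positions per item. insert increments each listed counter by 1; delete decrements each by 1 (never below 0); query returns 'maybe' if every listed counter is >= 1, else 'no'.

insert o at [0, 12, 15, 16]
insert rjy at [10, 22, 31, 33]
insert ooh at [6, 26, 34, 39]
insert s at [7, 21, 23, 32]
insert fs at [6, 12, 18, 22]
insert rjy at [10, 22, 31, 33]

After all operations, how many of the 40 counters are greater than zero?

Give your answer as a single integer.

Answer: 17

Derivation:
Step 1: insert o at [0, 12, 15, 16] -> counters=[1,0,0,0,0,0,0,0,0,0,0,0,1,0,0,1,1,0,0,0,0,0,0,0,0,0,0,0,0,0,0,0,0,0,0,0,0,0,0,0]
Step 2: insert rjy at [10, 22, 31, 33] -> counters=[1,0,0,0,0,0,0,0,0,0,1,0,1,0,0,1,1,0,0,0,0,0,1,0,0,0,0,0,0,0,0,1,0,1,0,0,0,0,0,0]
Step 3: insert ooh at [6, 26, 34, 39] -> counters=[1,0,0,0,0,0,1,0,0,0,1,0,1,0,0,1,1,0,0,0,0,0,1,0,0,0,1,0,0,0,0,1,0,1,1,0,0,0,0,1]
Step 4: insert s at [7, 21, 23, 32] -> counters=[1,0,0,0,0,0,1,1,0,0,1,0,1,0,0,1,1,0,0,0,0,1,1,1,0,0,1,0,0,0,0,1,1,1,1,0,0,0,0,1]
Step 5: insert fs at [6, 12, 18, 22] -> counters=[1,0,0,0,0,0,2,1,0,0,1,0,2,0,0,1,1,0,1,0,0,1,2,1,0,0,1,0,0,0,0,1,1,1,1,0,0,0,0,1]
Step 6: insert rjy at [10, 22, 31, 33] -> counters=[1,0,0,0,0,0,2,1,0,0,2,0,2,0,0,1,1,0,1,0,0,1,3,1,0,0,1,0,0,0,0,2,1,2,1,0,0,0,0,1]
Final counters=[1,0,0,0,0,0,2,1,0,0,2,0,2,0,0,1,1,0,1,0,0,1,3,1,0,0,1,0,0,0,0,2,1,2,1,0,0,0,0,1] -> 17 nonzero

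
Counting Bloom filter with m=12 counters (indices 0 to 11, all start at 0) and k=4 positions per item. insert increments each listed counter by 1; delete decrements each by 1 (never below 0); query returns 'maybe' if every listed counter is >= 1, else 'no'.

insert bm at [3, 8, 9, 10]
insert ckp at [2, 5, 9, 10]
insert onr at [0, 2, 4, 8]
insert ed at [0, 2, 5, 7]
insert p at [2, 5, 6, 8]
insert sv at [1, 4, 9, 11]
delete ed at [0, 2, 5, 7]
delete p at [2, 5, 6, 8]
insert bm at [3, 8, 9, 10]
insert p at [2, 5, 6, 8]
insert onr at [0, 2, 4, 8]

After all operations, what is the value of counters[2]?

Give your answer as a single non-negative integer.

Answer: 4

Derivation:
Step 1: insert bm at [3, 8, 9, 10] -> counters=[0,0,0,1,0,0,0,0,1,1,1,0]
Step 2: insert ckp at [2, 5, 9, 10] -> counters=[0,0,1,1,0,1,0,0,1,2,2,0]
Step 3: insert onr at [0, 2, 4, 8] -> counters=[1,0,2,1,1,1,0,0,2,2,2,0]
Step 4: insert ed at [0, 2, 5, 7] -> counters=[2,0,3,1,1,2,0,1,2,2,2,0]
Step 5: insert p at [2, 5, 6, 8] -> counters=[2,0,4,1,1,3,1,1,3,2,2,0]
Step 6: insert sv at [1, 4, 9, 11] -> counters=[2,1,4,1,2,3,1,1,3,3,2,1]
Step 7: delete ed at [0, 2, 5, 7] -> counters=[1,1,3,1,2,2,1,0,3,3,2,1]
Step 8: delete p at [2, 5, 6, 8] -> counters=[1,1,2,1,2,1,0,0,2,3,2,1]
Step 9: insert bm at [3, 8, 9, 10] -> counters=[1,1,2,2,2,1,0,0,3,4,3,1]
Step 10: insert p at [2, 5, 6, 8] -> counters=[1,1,3,2,2,2,1,0,4,4,3,1]
Step 11: insert onr at [0, 2, 4, 8] -> counters=[2,1,4,2,3,2,1,0,5,4,3,1]
Final counters=[2,1,4,2,3,2,1,0,5,4,3,1] -> counters[2]=4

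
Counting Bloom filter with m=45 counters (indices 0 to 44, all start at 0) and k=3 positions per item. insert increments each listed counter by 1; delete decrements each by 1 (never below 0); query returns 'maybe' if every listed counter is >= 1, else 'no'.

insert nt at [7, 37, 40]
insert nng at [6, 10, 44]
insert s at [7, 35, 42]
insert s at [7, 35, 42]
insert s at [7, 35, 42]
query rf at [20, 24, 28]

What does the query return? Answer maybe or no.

Answer: no

Derivation:
Step 1: insert nt at [7, 37, 40] -> counters=[0,0,0,0,0,0,0,1,0,0,0,0,0,0,0,0,0,0,0,0,0,0,0,0,0,0,0,0,0,0,0,0,0,0,0,0,0,1,0,0,1,0,0,0,0]
Step 2: insert nng at [6, 10, 44] -> counters=[0,0,0,0,0,0,1,1,0,0,1,0,0,0,0,0,0,0,0,0,0,0,0,0,0,0,0,0,0,0,0,0,0,0,0,0,0,1,0,0,1,0,0,0,1]
Step 3: insert s at [7, 35, 42] -> counters=[0,0,0,0,0,0,1,2,0,0,1,0,0,0,0,0,0,0,0,0,0,0,0,0,0,0,0,0,0,0,0,0,0,0,0,1,0,1,0,0,1,0,1,0,1]
Step 4: insert s at [7, 35, 42] -> counters=[0,0,0,0,0,0,1,3,0,0,1,0,0,0,0,0,0,0,0,0,0,0,0,0,0,0,0,0,0,0,0,0,0,0,0,2,0,1,0,0,1,0,2,0,1]
Step 5: insert s at [7, 35, 42] -> counters=[0,0,0,0,0,0,1,4,0,0,1,0,0,0,0,0,0,0,0,0,0,0,0,0,0,0,0,0,0,0,0,0,0,0,0,3,0,1,0,0,1,0,3,0,1]
Query rf: check counters[20]=0 counters[24]=0 counters[28]=0 -> no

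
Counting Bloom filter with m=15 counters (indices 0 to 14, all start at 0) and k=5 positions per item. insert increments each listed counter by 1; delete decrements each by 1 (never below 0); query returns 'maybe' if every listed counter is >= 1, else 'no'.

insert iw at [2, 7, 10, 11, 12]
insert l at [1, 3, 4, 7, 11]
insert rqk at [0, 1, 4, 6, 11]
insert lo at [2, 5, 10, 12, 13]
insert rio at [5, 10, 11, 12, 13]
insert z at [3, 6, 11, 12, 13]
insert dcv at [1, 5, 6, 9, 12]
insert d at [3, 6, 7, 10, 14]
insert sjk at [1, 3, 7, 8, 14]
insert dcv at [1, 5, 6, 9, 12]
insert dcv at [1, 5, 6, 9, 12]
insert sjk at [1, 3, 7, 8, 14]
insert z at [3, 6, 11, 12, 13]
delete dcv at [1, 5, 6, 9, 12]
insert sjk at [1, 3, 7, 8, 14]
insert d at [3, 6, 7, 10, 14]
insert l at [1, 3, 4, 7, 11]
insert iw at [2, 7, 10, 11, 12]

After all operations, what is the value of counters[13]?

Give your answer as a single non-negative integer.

Answer: 4

Derivation:
Step 1: insert iw at [2, 7, 10, 11, 12] -> counters=[0,0,1,0,0,0,0,1,0,0,1,1,1,0,0]
Step 2: insert l at [1, 3, 4, 7, 11] -> counters=[0,1,1,1,1,0,0,2,0,0,1,2,1,0,0]
Step 3: insert rqk at [0, 1, 4, 6, 11] -> counters=[1,2,1,1,2,0,1,2,0,0,1,3,1,0,0]
Step 4: insert lo at [2, 5, 10, 12, 13] -> counters=[1,2,2,1,2,1,1,2,0,0,2,3,2,1,0]
Step 5: insert rio at [5, 10, 11, 12, 13] -> counters=[1,2,2,1,2,2,1,2,0,0,3,4,3,2,0]
Step 6: insert z at [3, 6, 11, 12, 13] -> counters=[1,2,2,2,2,2,2,2,0,0,3,5,4,3,0]
Step 7: insert dcv at [1, 5, 6, 9, 12] -> counters=[1,3,2,2,2,3,3,2,0,1,3,5,5,3,0]
Step 8: insert d at [3, 6, 7, 10, 14] -> counters=[1,3,2,3,2,3,4,3,0,1,4,5,5,3,1]
Step 9: insert sjk at [1, 3, 7, 8, 14] -> counters=[1,4,2,4,2,3,4,4,1,1,4,5,5,3,2]
Step 10: insert dcv at [1, 5, 6, 9, 12] -> counters=[1,5,2,4,2,4,5,4,1,2,4,5,6,3,2]
Step 11: insert dcv at [1, 5, 6, 9, 12] -> counters=[1,6,2,4,2,5,6,4,1,3,4,5,7,3,2]
Step 12: insert sjk at [1, 3, 7, 8, 14] -> counters=[1,7,2,5,2,5,6,5,2,3,4,5,7,3,3]
Step 13: insert z at [3, 6, 11, 12, 13] -> counters=[1,7,2,6,2,5,7,5,2,3,4,6,8,4,3]
Step 14: delete dcv at [1, 5, 6, 9, 12] -> counters=[1,6,2,6,2,4,6,5,2,2,4,6,7,4,3]
Step 15: insert sjk at [1, 3, 7, 8, 14] -> counters=[1,7,2,7,2,4,6,6,3,2,4,6,7,4,4]
Step 16: insert d at [3, 6, 7, 10, 14] -> counters=[1,7,2,8,2,4,7,7,3,2,5,6,7,4,5]
Step 17: insert l at [1, 3, 4, 7, 11] -> counters=[1,8,2,9,3,4,7,8,3,2,5,7,7,4,5]
Step 18: insert iw at [2, 7, 10, 11, 12] -> counters=[1,8,3,9,3,4,7,9,3,2,6,8,8,4,5]
Final counters=[1,8,3,9,3,4,7,9,3,2,6,8,8,4,5] -> counters[13]=4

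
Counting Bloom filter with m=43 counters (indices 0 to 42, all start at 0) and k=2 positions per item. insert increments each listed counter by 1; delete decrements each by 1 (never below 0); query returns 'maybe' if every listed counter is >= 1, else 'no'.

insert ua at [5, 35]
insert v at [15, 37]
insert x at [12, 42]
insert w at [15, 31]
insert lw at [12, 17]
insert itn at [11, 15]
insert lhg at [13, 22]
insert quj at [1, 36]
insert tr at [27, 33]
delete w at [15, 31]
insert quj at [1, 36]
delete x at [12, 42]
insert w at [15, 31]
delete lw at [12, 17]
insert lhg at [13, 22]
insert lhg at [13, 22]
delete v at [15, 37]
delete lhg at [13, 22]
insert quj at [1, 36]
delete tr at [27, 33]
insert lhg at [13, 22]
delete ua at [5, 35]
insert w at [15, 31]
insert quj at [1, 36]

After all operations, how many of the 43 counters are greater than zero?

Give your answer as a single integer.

Answer: 7

Derivation:
Step 1: insert ua at [5, 35] -> counters=[0,0,0,0,0,1,0,0,0,0,0,0,0,0,0,0,0,0,0,0,0,0,0,0,0,0,0,0,0,0,0,0,0,0,0,1,0,0,0,0,0,0,0]
Step 2: insert v at [15, 37] -> counters=[0,0,0,0,0,1,0,0,0,0,0,0,0,0,0,1,0,0,0,0,0,0,0,0,0,0,0,0,0,0,0,0,0,0,0,1,0,1,0,0,0,0,0]
Step 3: insert x at [12, 42] -> counters=[0,0,0,0,0,1,0,0,0,0,0,0,1,0,0,1,0,0,0,0,0,0,0,0,0,0,0,0,0,0,0,0,0,0,0,1,0,1,0,0,0,0,1]
Step 4: insert w at [15, 31] -> counters=[0,0,0,0,0,1,0,0,0,0,0,0,1,0,0,2,0,0,0,0,0,0,0,0,0,0,0,0,0,0,0,1,0,0,0,1,0,1,0,0,0,0,1]
Step 5: insert lw at [12, 17] -> counters=[0,0,0,0,0,1,0,0,0,0,0,0,2,0,0,2,0,1,0,0,0,0,0,0,0,0,0,0,0,0,0,1,0,0,0,1,0,1,0,0,0,0,1]
Step 6: insert itn at [11, 15] -> counters=[0,0,0,0,0,1,0,0,0,0,0,1,2,0,0,3,0,1,0,0,0,0,0,0,0,0,0,0,0,0,0,1,0,0,0,1,0,1,0,0,0,0,1]
Step 7: insert lhg at [13, 22] -> counters=[0,0,0,0,0,1,0,0,0,0,0,1,2,1,0,3,0,1,0,0,0,0,1,0,0,0,0,0,0,0,0,1,0,0,0,1,0,1,0,0,0,0,1]
Step 8: insert quj at [1, 36] -> counters=[0,1,0,0,0,1,0,0,0,0,0,1,2,1,0,3,0,1,0,0,0,0,1,0,0,0,0,0,0,0,0,1,0,0,0,1,1,1,0,0,0,0,1]
Step 9: insert tr at [27, 33] -> counters=[0,1,0,0,0,1,0,0,0,0,0,1,2,1,0,3,0,1,0,0,0,0,1,0,0,0,0,1,0,0,0,1,0,1,0,1,1,1,0,0,0,0,1]
Step 10: delete w at [15, 31] -> counters=[0,1,0,0,0,1,0,0,0,0,0,1,2,1,0,2,0,1,0,0,0,0,1,0,0,0,0,1,0,0,0,0,0,1,0,1,1,1,0,0,0,0,1]
Step 11: insert quj at [1, 36] -> counters=[0,2,0,0,0,1,0,0,0,0,0,1,2,1,0,2,0,1,0,0,0,0,1,0,0,0,0,1,0,0,0,0,0,1,0,1,2,1,0,0,0,0,1]
Step 12: delete x at [12, 42] -> counters=[0,2,0,0,0,1,0,0,0,0,0,1,1,1,0,2,0,1,0,0,0,0,1,0,0,0,0,1,0,0,0,0,0,1,0,1,2,1,0,0,0,0,0]
Step 13: insert w at [15, 31] -> counters=[0,2,0,0,0,1,0,0,0,0,0,1,1,1,0,3,0,1,0,0,0,0,1,0,0,0,0,1,0,0,0,1,0,1,0,1,2,1,0,0,0,0,0]
Step 14: delete lw at [12, 17] -> counters=[0,2,0,0,0,1,0,0,0,0,0,1,0,1,0,3,0,0,0,0,0,0,1,0,0,0,0,1,0,0,0,1,0,1,0,1,2,1,0,0,0,0,0]
Step 15: insert lhg at [13, 22] -> counters=[0,2,0,0,0,1,0,0,0,0,0,1,0,2,0,3,0,0,0,0,0,0,2,0,0,0,0,1,0,0,0,1,0,1,0,1,2,1,0,0,0,0,0]
Step 16: insert lhg at [13, 22] -> counters=[0,2,0,0,0,1,0,0,0,0,0,1,0,3,0,3,0,0,0,0,0,0,3,0,0,0,0,1,0,0,0,1,0,1,0,1,2,1,0,0,0,0,0]
Step 17: delete v at [15, 37] -> counters=[0,2,0,0,0,1,0,0,0,0,0,1,0,3,0,2,0,0,0,0,0,0,3,0,0,0,0,1,0,0,0,1,0,1,0,1,2,0,0,0,0,0,0]
Step 18: delete lhg at [13, 22] -> counters=[0,2,0,0,0,1,0,0,0,0,0,1,0,2,0,2,0,0,0,0,0,0,2,0,0,0,0,1,0,0,0,1,0,1,0,1,2,0,0,0,0,0,0]
Step 19: insert quj at [1, 36] -> counters=[0,3,0,0,0,1,0,0,0,0,0,1,0,2,0,2,0,0,0,0,0,0,2,0,0,0,0,1,0,0,0,1,0,1,0,1,3,0,0,0,0,0,0]
Step 20: delete tr at [27, 33] -> counters=[0,3,0,0,0,1,0,0,0,0,0,1,0,2,0,2,0,0,0,0,0,0,2,0,0,0,0,0,0,0,0,1,0,0,0,1,3,0,0,0,0,0,0]
Step 21: insert lhg at [13, 22] -> counters=[0,3,0,0,0,1,0,0,0,0,0,1,0,3,0,2,0,0,0,0,0,0,3,0,0,0,0,0,0,0,0,1,0,0,0,1,3,0,0,0,0,0,0]
Step 22: delete ua at [5, 35] -> counters=[0,3,0,0,0,0,0,0,0,0,0,1,0,3,0,2,0,0,0,0,0,0,3,0,0,0,0,0,0,0,0,1,0,0,0,0,3,0,0,0,0,0,0]
Step 23: insert w at [15, 31] -> counters=[0,3,0,0,0,0,0,0,0,0,0,1,0,3,0,3,0,0,0,0,0,0,3,0,0,0,0,0,0,0,0,2,0,0,0,0,3,0,0,0,0,0,0]
Step 24: insert quj at [1, 36] -> counters=[0,4,0,0,0,0,0,0,0,0,0,1,0,3,0,3,0,0,0,0,0,0,3,0,0,0,0,0,0,0,0,2,0,0,0,0,4,0,0,0,0,0,0]
Final counters=[0,4,0,0,0,0,0,0,0,0,0,1,0,3,0,3,0,0,0,0,0,0,3,0,0,0,0,0,0,0,0,2,0,0,0,0,4,0,0,0,0,0,0] -> 7 nonzero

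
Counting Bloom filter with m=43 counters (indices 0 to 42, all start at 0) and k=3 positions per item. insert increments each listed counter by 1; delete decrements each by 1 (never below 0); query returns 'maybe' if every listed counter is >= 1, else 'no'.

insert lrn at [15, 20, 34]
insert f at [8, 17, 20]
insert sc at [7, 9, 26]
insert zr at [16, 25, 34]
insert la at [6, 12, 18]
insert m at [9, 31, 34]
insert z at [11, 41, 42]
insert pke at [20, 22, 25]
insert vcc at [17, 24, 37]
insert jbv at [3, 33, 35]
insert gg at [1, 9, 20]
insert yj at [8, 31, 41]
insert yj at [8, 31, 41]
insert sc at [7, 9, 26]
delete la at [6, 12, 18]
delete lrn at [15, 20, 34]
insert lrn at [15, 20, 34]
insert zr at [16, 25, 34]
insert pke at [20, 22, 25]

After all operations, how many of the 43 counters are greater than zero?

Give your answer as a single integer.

Answer: 21

Derivation:
Step 1: insert lrn at [15, 20, 34] -> counters=[0,0,0,0,0,0,0,0,0,0,0,0,0,0,0,1,0,0,0,0,1,0,0,0,0,0,0,0,0,0,0,0,0,0,1,0,0,0,0,0,0,0,0]
Step 2: insert f at [8, 17, 20] -> counters=[0,0,0,0,0,0,0,0,1,0,0,0,0,0,0,1,0,1,0,0,2,0,0,0,0,0,0,0,0,0,0,0,0,0,1,0,0,0,0,0,0,0,0]
Step 3: insert sc at [7, 9, 26] -> counters=[0,0,0,0,0,0,0,1,1,1,0,0,0,0,0,1,0,1,0,0,2,0,0,0,0,0,1,0,0,0,0,0,0,0,1,0,0,0,0,0,0,0,0]
Step 4: insert zr at [16, 25, 34] -> counters=[0,0,0,0,0,0,0,1,1,1,0,0,0,0,0,1,1,1,0,0,2,0,0,0,0,1,1,0,0,0,0,0,0,0,2,0,0,0,0,0,0,0,0]
Step 5: insert la at [6, 12, 18] -> counters=[0,0,0,0,0,0,1,1,1,1,0,0,1,0,0,1,1,1,1,0,2,0,0,0,0,1,1,0,0,0,0,0,0,0,2,0,0,0,0,0,0,0,0]
Step 6: insert m at [9, 31, 34] -> counters=[0,0,0,0,0,0,1,1,1,2,0,0,1,0,0,1,1,1,1,0,2,0,0,0,0,1,1,0,0,0,0,1,0,0,3,0,0,0,0,0,0,0,0]
Step 7: insert z at [11, 41, 42] -> counters=[0,0,0,0,0,0,1,1,1,2,0,1,1,0,0,1,1,1,1,0,2,0,0,0,0,1,1,0,0,0,0,1,0,0,3,0,0,0,0,0,0,1,1]
Step 8: insert pke at [20, 22, 25] -> counters=[0,0,0,0,0,0,1,1,1,2,0,1,1,0,0,1,1,1,1,0,3,0,1,0,0,2,1,0,0,0,0,1,0,0,3,0,0,0,0,0,0,1,1]
Step 9: insert vcc at [17, 24, 37] -> counters=[0,0,0,0,0,0,1,1,1,2,0,1,1,0,0,1,1,2,1,0,3,0,1,0,1,2,1,0,0,0,0,1,0,0,3,0,0,1,0,0,0,1,1]
Step 10: insert jbv at [3, 33, 35] -> counters=[0,0,0,1,0,0,1,1,1,2,0,1,1,0,0,1,1,2,1,0,3,0,1,0,1,2,1,0,0,0,0,1,0,1,3,1,0,1,0,0,0,1,1]
Step 11: insert gg at [1, 9, 20] -> counters=[0,1,0,1,0,0,1,1,1,3,0,1,1,0,0,1,1,2,1,0,4,0,1,0,1,2,1,0,0,0,0,1,0,1,3,1,0,1,0,0,0,1,1]
Step 12: insert yj at [8, 31, 41] -> counters=[0,1,0,1,0,0,1,1,2,3,0,1,1,0,0,1,1,2,1,0,4,0,1,0,1,2,1,0,0,0,0,2,0,1,3,1,0,1,0,0,0,2,1]
Step 13: insert yj at [8, 31, 41] -> counters=[0,1,0,1,0,0,1,1,3,3,0,1,1,0,0,1,1,2,1,0,4,0,1,0,1,2,1,0,0,0,0,3,0,1,3,1,0,1,0,0,0,3,1]
Step 14: insert sc at [7, 9, 26] -> counters=[0,1,0,1,0,0,1,2,3,4,0,1,1,0,0,1,1,2,1,0,4,0,1,0,1,2,2,0,0,0,0,3,0,1,3,1,0,1,0,0,0,3,1]
Step 15: delete la at [6, 12, 18] -> counters=[0,1,0,1,0,0,0,2,3,4,0,1,0,0,0,1,1,2,0,0,4,0,1,0,1,2,2,0,0,0,0,3,0,1,3,1,0,1,0,0,0,3,1]
Step 16: delete lrn at [15, 20, 34] -> counters=[0,1,0,1,0,0,0,2,3,4,0,1,0,0,0,0,1,2,0,0,3,0,1,0,1,2,2,0,0,0,0,3,0,1,2,1,0,1,0,0,0,3,1]
Step 17: insert lrn at [15, 20, 34] -> counters=[0,1,0,1,0,0,0,2,3,4,0,1,0,0,0,1,1,2,0,0,4,0,1,0,1,2,2,0,0,0,0,3,0,1,3,1,0,1,0,0,0,3,1]
Step 18: insert zr at [16, 25, 34] -> counters=[0,1,0,1,0,0,0,2,3,4,0,1,0,0,0,1,2,2,0,0,4,0,1,0,1,3,2,0,0,0,0,3,0,1,4,1,0,1,0,0,0,3,1]
Step 19: insert pke at [20, 22, 25] -> counters=[0,1,0,1,0,0,0,2,3,4,0,1,0,0,0,1,2,2,0,0,5,0,2,0,1,4,2,0,0,0,0,3,0,1,4,1,0,1,0,0,0,3,1]
Final counters=[0,1,0,1,0,0,0,2,3,4,0,1,0,0,0,1,2,2,0,0,5,0,2,0,1,4,2,0,0,0,0,3,0,1,4,1,0,1,0,0,0,3,1] -> 21 nonzero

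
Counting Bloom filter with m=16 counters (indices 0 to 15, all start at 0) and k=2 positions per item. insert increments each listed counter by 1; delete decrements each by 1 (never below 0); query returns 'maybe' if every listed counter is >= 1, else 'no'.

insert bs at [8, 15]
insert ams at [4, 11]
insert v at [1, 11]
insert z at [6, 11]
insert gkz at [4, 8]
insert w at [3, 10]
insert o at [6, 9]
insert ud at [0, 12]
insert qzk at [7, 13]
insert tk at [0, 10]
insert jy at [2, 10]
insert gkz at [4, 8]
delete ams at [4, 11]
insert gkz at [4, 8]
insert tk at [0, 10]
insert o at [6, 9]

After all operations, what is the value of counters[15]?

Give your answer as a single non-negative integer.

Step 1: insert bs at [8, 15] -> counters=[0,0,0,0,0,0,0,0,1,0,0,0,0,0,0,1]
Step 2: insert ams at [4, 11] -> counters=[0,0,0,0,1,0,0,0,1,0,0,1,0,0,0,1]
Step 3: insert v at [1, 11] -> counters=[0,1,0,0,1,0,0,0,1,0,0,2,0,0,0,1]
Step 4: insert z at [6, 11] -> counters=[0,1,0,0,1,0,1,0,1,0,0,3,0,0,0,1]
Step 5: insert gkz at [4, 8] -> counters=[0,1,0,0,2,0,1,0,2,0,0,3,0,0,0,1]
Step 6: insert w at [3, 10] -> counters=[0,1,0,1,2,0,1,0,2,0,1,3,0,0,0,1]
Step 7: insert o at [6, 9] -> counters=[0,1,0,1,2,0,2,0,2,1,1,3,0,0,0,1]
Step 8: insert ud at [0, 12] -> counters=[1,1,0,1,2,0,2,0,2,1,1,3,1,0,0,1]
Step 9: insert qzk at [7, 13] -> counters=[1,1,0,1,2,0,2,1,2,1,1,3,1,1,0,1]
Step 10: insert tk at [0, 10] -> counters=[2,1,0,1,2,0,2,1,2,1,2,3,1,1,0,1]
Step 11: insert jy at [2, 10] -> counters=[2,1,1,1,2,0,2,1,2,1,3,3,1,1,0,1]
Step 12: insert gkz at [4, 8] -> counters=[2,1,1,1,3,0,2,1,3,1,3,3,1,1,0,1]
Step 13: delete ams at [4, 11] -> counters=[2,1,1,1,2,0,2,1,3,1,3,2,1,1,0,1]
Step 14: insert gkz at [4, 8] -> counters=[2,1,1,1,3,0,2,1,4,1,3,2,1,1,0,1]
Step 15: insert tk at [0, 10] -> counters=[3,1,1,1,3,0,2,1,4,1,4,2,1,1,0,1]
Step 16: insert o at [6, 9] -> counters=[3,1,1,1,3,0,3,1,4,2,4,2,1,1,0,1]
Final counters=[3,1,1,1,3,0,3,1,4,2,4,2,1,1,0,1] -> counters[15]=1

Answer: 1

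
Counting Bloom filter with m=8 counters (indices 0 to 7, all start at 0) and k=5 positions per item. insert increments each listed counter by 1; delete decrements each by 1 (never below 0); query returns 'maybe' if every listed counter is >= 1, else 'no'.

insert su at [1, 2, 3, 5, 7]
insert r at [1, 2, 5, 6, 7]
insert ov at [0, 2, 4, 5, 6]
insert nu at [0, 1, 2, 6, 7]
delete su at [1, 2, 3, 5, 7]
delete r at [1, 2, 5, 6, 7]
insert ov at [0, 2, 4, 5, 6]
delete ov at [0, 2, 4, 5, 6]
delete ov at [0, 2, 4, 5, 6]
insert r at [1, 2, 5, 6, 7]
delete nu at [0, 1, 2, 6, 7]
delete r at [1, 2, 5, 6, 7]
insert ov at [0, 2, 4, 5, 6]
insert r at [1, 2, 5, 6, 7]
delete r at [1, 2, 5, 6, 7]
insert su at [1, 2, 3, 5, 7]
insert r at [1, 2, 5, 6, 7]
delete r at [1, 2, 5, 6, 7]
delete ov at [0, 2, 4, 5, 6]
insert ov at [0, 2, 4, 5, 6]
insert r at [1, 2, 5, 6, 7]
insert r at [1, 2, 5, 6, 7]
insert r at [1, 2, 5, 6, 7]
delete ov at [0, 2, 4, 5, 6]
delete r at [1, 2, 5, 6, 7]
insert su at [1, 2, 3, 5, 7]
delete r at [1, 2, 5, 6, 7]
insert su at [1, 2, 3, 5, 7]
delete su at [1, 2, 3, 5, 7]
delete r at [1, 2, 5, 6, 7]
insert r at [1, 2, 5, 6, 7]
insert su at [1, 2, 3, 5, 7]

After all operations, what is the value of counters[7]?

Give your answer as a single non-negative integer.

Answer: 4

Derivation:
Step 1: insert su at [1, 2, 3, 5, 7] -> counters=[0,1,1,1,0,1,0,1]
Step 2: insert r at [1, 2, 5, 6, 7] -> counters=[0,2,2,1,0,2,1,2]
Step 3: insert ov at [0, 2, 4, 5, 6] -> counters=[1,2,3,1,1,3,2,2]
Step 4: insert nu at [0, 1, 2, 6, 7] -> counters=[2,3,4,1,1,3,3,3]
Step 5: delete su at [1, 2, 3, 5, 7] -> counters=[2,2,3,0,1,2,3,2]
Step 6: delete r at [1, 2, 5, 6, 7] -> counters=[2,1,2,0,1,1,2,1]
Step 7: insert ov at [0, 2, 4, 5, 6] -> counters=[3,1,3,0,2,2,3,1]
Step 8: delete ov at [0, 2, 4, 5, 6] -> counters=[2,1,2,0,1,1,2,1]
Step 9: delete ov at [0, 2, 4, 5, 6] -> counters=[1,1,1,0,0,0,1,1]
Step 10: insert r at [1, 2, 5, 6, 7] -> counters=[1,2,2,0,0,1,2,2]
Step 11: delete nu at [0, 1, 2, 6, 7] -> counters=[0,1,1,0,0,1,1,1]
Step 12: delete r at [1, 2, 5, 6, 7] -> counters=[0,0,0,0,0,0,0,0]
Step 13: insert ov at [0, 2, 4, 5, 6] -> counters=[1,0,1,0,1,1,1,0]
Step 14: insert r at [1, 2, 5, 6, 7] -> counters=[1,1,2,0,1,2,2,1]
Step 15: delete r at [1, 2, 5, 6, 7] -> counters=[1,0,1,0,1,1,1,0]
Step 16: insert su at [1, 2, 3, 5, 7] -> counters=[1,1,2,1,1,2,1,1]
Step 17: insert r at [1, 2, 5, 6, 7] -> counters=[1,2,3,1,1,3,2,2]
Step 18: delete r at [1, 2, 5, 6, 7] -> counters=[1,1,2,1,1,2,1,1]
Step 19: delete ov at [0, 2, 4, 5, 6] -> counters=[0,1,1,1,0,1,0,1]
Step 20: insert ov at [0, 2, 4, 5, 6] -> counters=[1,1,2,1,1,2,1,1]
Step 21: insert r at [1, 2, 5, 6, 7] -> counters=[1,2,3,1,1,3,2,2]
Step 22: insert r at [1, 2, 5, 6, 7] -> counters=[1,3,4,1,1,4,3,3]
Step 23: insert r at [1, 2, 5, 6, 7] -> counters=[1,4,5,1,1,5,4,4]
Step 24: delete ov at [0, 2, 4, 5, 6] -> counters=[0,4,4,1,0,4,3,4]
Step 25: delete r at [1, 2, 5, 6, 7] -> counters=[0,3,3,1,0,3,2,3]
Step 26: insert su at [1, 2, 3, 5, 7] -> counters=[0,4,4,2,0,4,2,4]
Step 27: delete r at [1, 2, 5, 6, 7] -> counters=[0,3,3,2,0,3,1,3]
Step 28: insert su at [1, 2, 3, 5, 7] -> counters=[0,4,4,3,0,4,1,4]
Step 29: delete su at [1, 2, 3, 5, 7] -> counters=[0,3,3,2,0,3,1,3]
Step 30: delete r at [1, 2, 5, 6, 7] -> counters=[0,2,2,2,0,2,0,2]
Step 31: insert r at [1, 2, 5, 6, 7] -> counters=[0,3,3,2,0,3,1,3]
Step 32: insert su at [1, 2, 3, 5, 7] -> counters=[0,4,4,3,0,4,1,4]
Final counters=[0,4,4,3,0,4,1,4] -> counters[7]=4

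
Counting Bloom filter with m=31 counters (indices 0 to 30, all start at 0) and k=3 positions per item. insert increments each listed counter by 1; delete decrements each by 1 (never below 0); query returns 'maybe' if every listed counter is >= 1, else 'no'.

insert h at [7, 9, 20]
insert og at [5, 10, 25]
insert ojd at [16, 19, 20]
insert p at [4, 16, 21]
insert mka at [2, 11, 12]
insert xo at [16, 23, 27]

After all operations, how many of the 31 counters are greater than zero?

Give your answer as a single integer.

Answer: 15

Derivation:
Step 1: insert h at [7, 9, 20] -> counters=[0,0,0,0,0,0,0,1,0,1,0,0,0,0,0,0,0,0,0,0,1,0,0,0,0,0,0,0,0,0,0]
Step 2: insert og at [5, 10, 25] -> counters=[0,0,0,0,0,1,0,1,0,1,1,0,0,0,0,0,0,0,0,0,1,0,0,0,0,1,0,0,0,0,0]
Step 3: insert ojd at [16, 19, 20] -> counters=[0,0,0,0,0,1,0,1,0,1,1,0,0,0,0,0,1,0,0,1,2,0,0,0,0,1,0,0,0,0,0]
Step 4: insert p at [4, 16, 21] -> counters=[0,0,0,0,1,1,0,1,0,1,1,0,0,0,0,0,2,0,0,1,2,1,0,0,0,1,0,0,0,0,0]
Step 5: insert mka at [2, 11, 12] -> counters=[0,0,1,0,1,1,0,1,0,1,1,1,1,0,0,0,2,0,0,1,2,1,0,0,0,1,0,0,0,0,0]
Step 6: insert xo at [16, 23, 27] -> counters=[0,0,1,0,1,1,0,1,0,1,1,1,1,0,0,0,3,0,0,1,2,1,0,1,0,1,0,1,0,0,0]
Final counters=[0,0,1,0,1,1,0,1,0,1,1,1,1,0,0,0,3,0,0,1,2,1,0,1,0,1,0,1,0,0,0] -> 15 nonzero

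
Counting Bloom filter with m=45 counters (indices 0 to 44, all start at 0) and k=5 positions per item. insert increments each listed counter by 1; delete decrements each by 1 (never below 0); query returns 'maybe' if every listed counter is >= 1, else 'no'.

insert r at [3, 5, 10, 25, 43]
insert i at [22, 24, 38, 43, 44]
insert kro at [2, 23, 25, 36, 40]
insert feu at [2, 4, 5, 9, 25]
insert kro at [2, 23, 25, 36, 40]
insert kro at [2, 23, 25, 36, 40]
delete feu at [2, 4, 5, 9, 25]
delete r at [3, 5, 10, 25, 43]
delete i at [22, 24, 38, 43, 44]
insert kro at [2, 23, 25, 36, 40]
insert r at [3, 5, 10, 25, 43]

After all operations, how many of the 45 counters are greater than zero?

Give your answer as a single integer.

Step 1: insert r at [3, 5, 10, 25, 43] -> counters=[0,0,0,1,0,1,0,0,0,0,1,0,0,0,0,0,0,0,0,0,0,0,0,0,0,1,0,0,0,0,0,0,0,0,0,0,0,0,0,0,0,0,0,1,0]
Step 2: insert i at [22, 24, 38, 43, 44] -> counters=[0,0,0,1,0,1,0,0,0,0,1,0,0,0,0,0,0,0,0,0,0,0,1,0,1,1,0,0,0,0,0,0,0,0,0,0,0,0,1,0,0,0,0,2,1]
Step 3: insert kro at [2, 23, 25, 36, 40] -> counters=[0,0,1,1,0,1,0,0,0,0,1,0,0,0,0,0,0,0,0,0,0,0,1,1,1,2,0,0,0,0,0,0,0,0,0,0,1,0,1,0,1,0,0,2,1]
Step 4: insert feu at [2, 4, 5, 9, 25] -> counters=[0,0,2,1,1,2,0,0,0,1,1,0,0,0,0,0,0,0,0,0,0,0,1,1,1,3,0,0,0,0,0,0,0,0,0,0,1,0,1,0,1,0,0,2,1]
Step 5: insert kro at [2, 23, 25, 36, 40] -> counters=[0,0,3,1,1,2,0,0,0,1,1,0,0,0,0,0,0,0,0,0,0,0,1,2,1,4,0,0,0,0,0,0,0,0,0,0,2,0,1,0,2,0,0,2,1]
Step 6: insert kro at [2, 23, 25, 36, 40] -> counters=[0,0,4,1,1,2,0,0,0,1,1,0,0,0,0,0,0,0,0,0,0,0,1,3,1,5,0,0,0,0,0,0,0,0,0,0,3,0,1,0,3,0,0,2,1]
Step 7: delete feu at [2, 4, 5, 9, 25] -> counters=[0,0,3,1,0,1,0,0,0,0,1,0,0,0,0,0,0,0,0,0,0,0,1,3,1,4,0,0,0,0,0,0,0,0,0,0,3,0,1,0,3,0,0,2,1]
Step 8: delete r at [3, 5, 10, 25, 43] -> counters=[0,0,3,0,0,0,0,0,0,0,0,0,0,0,0,0,0,0,0,0,0,0,1,3,1,3,0,0,0,0,0,0,0,0,0,0,3,0,1,0,3,0,0,1,1]
Step 9: delete i at [22, 24, 38, 43, 44] -> counters=[0,0,3,0,0,0,0,0,0,0,0,0,0,0,0,0,0,0,0,0,0,0,0,3,0,3,0,0,0,0,0,0,0,0,0,0,3,0,0,0,3,0,0,0,0]
Step 10: insert kro at [2, 23, 25, 36, 40] -> counters=[0,0,4,0,0,0,0,0,0,0,0,0,0,0,0,0,0,0,0,0,0,0,0,4,0,4,0,0,0,0,0,0,0,0,0,0,4,0,0,0,4,0,0,0,0]
Step 11: insert r at [3, 5, 10, 25, 43] -> counters=[0,0,4,1,0,1,0,0,0,0,1,0,0,0,0,0,0,0,0,0,0,0,0,4,0,5,0,0,0,0,0,0,0,0,0,0,4,0,0,0,4,0,0,1,0]
Final counters=[0,0,4,1,0,1,0,0,0,0,1,0,0,0,0,0,0,0,0,0,0,0,0,4,0,5,0,0,0,0,0,0,0,0,0,0,4,0,0,0,4,0,0,1,0] -> 9 nonzero

Answer: 9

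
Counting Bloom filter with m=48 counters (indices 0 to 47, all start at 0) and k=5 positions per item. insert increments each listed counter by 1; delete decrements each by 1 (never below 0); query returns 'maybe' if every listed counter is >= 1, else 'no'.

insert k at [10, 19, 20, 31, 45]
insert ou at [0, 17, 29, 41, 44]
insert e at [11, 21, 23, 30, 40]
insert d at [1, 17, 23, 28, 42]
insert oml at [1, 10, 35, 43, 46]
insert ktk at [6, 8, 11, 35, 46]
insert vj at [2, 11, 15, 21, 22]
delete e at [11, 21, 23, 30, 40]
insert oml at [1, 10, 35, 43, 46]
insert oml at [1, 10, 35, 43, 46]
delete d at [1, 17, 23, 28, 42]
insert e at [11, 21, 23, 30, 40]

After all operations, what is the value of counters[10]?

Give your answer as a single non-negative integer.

Answer: 4

Derivation:
Step 1: insert k at [10, 19, 20, 31, 45] -> counters=[0,0,0,0,0,0,0,0,0,0,1,0,0,0,0,0,0,0,0,1,1,0,0,0,0,0,0,0,0,0,0,1,0,0,0,0,0,0,0,0,0,0,0,0,0,1,0,0]
Step 2: insert ou at [0, 17, 29, 41, 44] -> counters=[1,0,0,0,0,0,0,0,0,0,1,0,0,0,0,0,0,1,0,1,1,0,0,0,0,0,0,0,0,1,0,1,0,0,0,0,0,0,0,0,0,1,0,0,1,1,0,0]
Step 3: insert e at [11, 21, 23, 30, 40] -> counters=[1,0,0,0,0,0,0,0,0,0,1,1,0,0,0,0,0,1,0,1,1,1,0,1,0,0,0,0,0,1,1,1,0,0,0,0,0,0,0,0,1,1,0,0,1,1,0,0]
Step 4: insert d at [1, 17, 23, 28, 42] -> counters=[1,1,0,0,0,0,0,0,0,0,1,1,0,0,0,0,0,2,0,1,1,1,0,2,0,0,0,0,1,1,1,1,0,0,0,0,0,0,0,0,1,1,1,0,1,1,0,0]
Step 5: insert oml at [1, 10, 35, 43, 46] -> counters=[1,2,0,0,0,0,0,0,0,0,2,1,0,0,0,0,0,2,0,1,1,1,0,2,0,0,0,0,1,1,1,1,0,0,0,1,0,0,0,0,1,1,1,1,1,1,1,0]
Step 6: insert ktk at [6, 8, 11, 35, 46] -> counters=[1,2,0,0,0,0,1,0,1,0,2,2,0,0,0,0,0,2,0,1,1,1,0,2,0,0,0,0,1,1,1,1,0,0,0,2,0,0,0,0,1,1,1,1,1,1,2,0]
Step 7: insert vj at [2, 11, 15, 21, 22] -> counters=[1,2,1,0,0,0,1,0,1,0,2,3,0,0,0,1,0,2,0,1,1,2,1,2,0,0,0,0,1,1,1,1,0,0,0,2,0,0,0,0,1,1,1,1,1,1,2,0]
Step 8: delete e at [11, 21, 23, 30, 40] -> counters=[1,2,1,0,0,0,1,0,1,0,2,2,0,0,0,1,0,2,0,1,1,1,1,1,0,0,0,0,1,1,0,1,0,0,0,2,0,0,0,0,0,1,1,1,1,1,2,0]
Step 9: insert oml at [1, 10, 35, 43, 46] -> counters=[1,3,1,0,0,0,1,0,1,0,3,2,0,0,0,1,0,2,0,1,1,1,1,1,0,0,0,0,1,1,0,1,0,0,0,3,0,0,0,0,0,1,1,2,1,1,3,0]
Step 10: insert oml at [1, 10, 35, 43, 46] -> counters=[1,4,1,0,0,0,1,0,1,0,4,2,0,0,0,1,0,2,0,1,1,1,1,1,0,0,0,0,1,1,0,1,0,0,0,4,0,0,0,0,0,1,1,3,1,1,4,0]
Step 11: delete d at [1, 17, 23, 28, 42] -> counters=[1,3,1,0,0,0,1,0,1,0,4,2,0,0,0,1,0,1,0,1,1,1,1,0,0,0,0,0,0,1,0,1,0,0,0,4,0,0,0,0,0,1,0,3,1,1,4,0]
Step 12: insert e at [11, 21, 23, 30, 40] -> counters=[1,3,1,0,0,0,1,0,1,0,4,3,0,0,0,1,0,1,0,1,1,2,1,1,0,0,0,0,0,1,1,1,0,0,0,4,0,0,0,0,1,1,0,3,1,1,4,0]
Final counters=[1,3,1,0,0,0,1,0,1,0,4,3,0,0,0,1,0,1,0,1,1,2,1,1,0,0,0,0,0,1,1,1,0,0,0,4,0,0,0,0,1,1,0,3,1,1,4,0] -> counters[10]=4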